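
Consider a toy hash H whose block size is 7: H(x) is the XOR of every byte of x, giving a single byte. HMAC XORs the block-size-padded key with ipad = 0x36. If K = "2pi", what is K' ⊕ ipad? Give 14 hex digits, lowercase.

Key "2pi" = 32 70 69 is 3 bytes ≤ B = 7; zero-pad to 7 bytes: K' = 32 70 69 00 00 00 00.
XOR each byte with 0x36: 32⊕36=04, 70⊕36=46, 69⊕36=5f, 00⊕36=36, 00⊕36=36, 00⊕36=36, 00⊕36=36.

04465f36363636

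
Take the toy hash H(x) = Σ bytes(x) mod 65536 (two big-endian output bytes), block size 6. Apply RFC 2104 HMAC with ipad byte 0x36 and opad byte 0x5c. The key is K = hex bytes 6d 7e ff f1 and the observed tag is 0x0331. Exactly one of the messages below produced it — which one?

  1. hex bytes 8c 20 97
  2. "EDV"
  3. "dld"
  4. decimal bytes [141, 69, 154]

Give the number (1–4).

3

Key hex bytes 6d 7e ff f1 is 4 bytes ≤ B = 6; zero-pad to 6 bytes: K' = 6d 7e ff f1 00 00.
K' ⊕ ipad = 5b 48 c9 c7 36 36; K' ⊕ opad = 31 22 a3 ad 5c 5c.
m1: inner = H(5b 48 c9 c7 36 36 8c 20 97) = 03 e2; tag = H(31 22 a3 ad 5c 5c 03 e2) = 0340
m2: inner = H(5b 48 c9 c7 36 36 45 44 56) = 03 7e; tag = H(31 22 a3 ad 5c 5c 03 7e) = 02dc
m3: inner = H(5b 48 c9 c7 36 36 64 6c 64) = 03 d3; tag = H(31 22 a3 ad 5c 5c 03 d3) = 0331 ← matches
m4: inner = H(5b 48 c9 c7 36 36 8d 45 9a) = 04 0b; tag = H(31 22 a3 ad 5c 5c 04 0b) = 026a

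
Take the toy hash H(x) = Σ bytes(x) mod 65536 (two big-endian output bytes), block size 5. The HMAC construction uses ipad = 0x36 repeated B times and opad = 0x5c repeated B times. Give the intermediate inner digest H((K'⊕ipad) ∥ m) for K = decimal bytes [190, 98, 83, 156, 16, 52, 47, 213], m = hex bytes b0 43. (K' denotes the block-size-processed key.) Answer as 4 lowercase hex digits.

022b

Key decimal bytes [190, 98, 83, 156, 16, 52, 47, 213] = be 62 53 9c 10 34 2f d5 is 8 bytes > B = 5, so hash it first: H(key) = 03 57, then zero-pad to 5 bytes: K' = 03 57 00 00 00.
K' ⊕ ipad = 35 61 36 36 36.
Inner input = 35 61 36 36 36 ∥ b0 43.
Inner hash: sum = 53+97+54+54+54+176+67 = 555 → 02 2b.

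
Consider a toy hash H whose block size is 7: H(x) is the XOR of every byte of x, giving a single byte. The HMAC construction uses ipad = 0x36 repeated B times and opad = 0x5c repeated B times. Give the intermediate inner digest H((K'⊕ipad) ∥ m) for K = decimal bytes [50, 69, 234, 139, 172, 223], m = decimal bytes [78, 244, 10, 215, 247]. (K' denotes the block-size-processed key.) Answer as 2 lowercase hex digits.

c3

Key decimal bytes [50, 69, 234, 139, 172, 223] = 32 45 ea 8b ac df is 6 bytes ≤ B = 7; zero-pad to 7 bytes: K' = 32 45 ea 8b ac df 00.
K' ⊕ ipad = 04 73 dc bd 9a e9 36.
Inner input = 04 73 dc bd 9a e9 36 ∥ 4e f4 0a d7 f7.
Inner hash: XOR 04⊕73⊕dc⊕bd⊕9a⊕e9⊕36⊕4e⊕f4⊕0a⊕d7⊕f7 = c3.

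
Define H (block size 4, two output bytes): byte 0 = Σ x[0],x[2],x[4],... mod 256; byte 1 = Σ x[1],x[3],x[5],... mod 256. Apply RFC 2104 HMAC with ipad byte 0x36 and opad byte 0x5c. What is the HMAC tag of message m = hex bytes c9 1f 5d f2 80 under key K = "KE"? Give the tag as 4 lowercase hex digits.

cc2f

Key "KE" = 4b 45 is 2 bytes ≤ B = 4; zero-pad to 4 bytes: K' = 4b 45 00 00.
K' ⊕ ipad = 7d 73 36 36.  K' ⊕ opad = 17 19 5c 5c.
Inner input = (K'⊕ipad) ∥ m = 7d 73 36 36 ∥ c9 1f 5d f2 80.
Inner hash: even-index sum = 601 mod 256 = 89; odd-index sum = 442 mod 256 = 186 → 59 ba.
Outer input = (K'⊕opad) ∥ inner = 17 19 5c 5c ∥ 59 ba.
Outer hash (tag): even-index sum = 204 mod 256 = 204; odd-index sum = 303 mod 256 = 47 → cc 2f.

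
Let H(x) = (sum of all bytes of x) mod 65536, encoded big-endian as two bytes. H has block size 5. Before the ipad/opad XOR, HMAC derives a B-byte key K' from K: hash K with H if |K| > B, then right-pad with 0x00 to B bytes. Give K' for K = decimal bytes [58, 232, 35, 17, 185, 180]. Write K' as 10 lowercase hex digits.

02c3000000

|K| = 6 > B = 5, so first hash the key.
H(K): sum = 58+232+35+17+185+180 = 707 → 02 c3.
Zero-pad H(K) = 02 c3 to 5 bytes: K' = 02 c3 00 00 00.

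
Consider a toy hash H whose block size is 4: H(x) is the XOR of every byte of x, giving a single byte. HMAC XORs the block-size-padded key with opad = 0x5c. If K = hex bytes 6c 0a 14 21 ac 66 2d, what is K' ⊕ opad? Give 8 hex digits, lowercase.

e85c5c5c

Key hex bytes 6c 0a 14 21 ac 66 2d is 7 bytes > B = 4, so hash it first: H(key) = b4, then zero-pad to 4 bytes: K' = b4 00 00 00.
XOR each byte with 0x5c: b4⊕5c=e8, 00⊕5c=5c, 00⊕5c=5c, 00⊕5c=5c.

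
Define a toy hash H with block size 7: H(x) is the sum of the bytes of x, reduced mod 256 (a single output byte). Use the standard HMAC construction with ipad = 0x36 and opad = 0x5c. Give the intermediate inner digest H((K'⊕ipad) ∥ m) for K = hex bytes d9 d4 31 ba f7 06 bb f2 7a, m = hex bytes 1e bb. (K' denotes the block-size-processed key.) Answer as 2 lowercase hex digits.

a7

Key hex bytes d9 d4 31 ba f7 06 bb f2 7a is 9 bytes > B = 7, so hash it first: H(key) = bc, then zero-pad to 7 bytes: K' = bc 00 00 00 00 00 00.
K' ⊕ ipad = 8a 36 36 36 36 36 36.
Inner input = 8a 36 36 36 36 36 36 ∥ 1e bb.
Inner hash: sum = 138+54+54+54+54+54+54+30+187 = 679; mod 256 = 167 → a7.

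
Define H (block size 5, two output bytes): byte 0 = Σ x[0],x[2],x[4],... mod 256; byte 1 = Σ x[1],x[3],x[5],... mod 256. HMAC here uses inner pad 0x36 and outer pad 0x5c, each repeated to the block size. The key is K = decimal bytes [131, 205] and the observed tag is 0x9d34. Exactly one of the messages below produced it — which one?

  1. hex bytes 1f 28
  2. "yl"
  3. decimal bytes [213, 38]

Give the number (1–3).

Key decimal bytes [131, 205] = 83 cd is 2 bytes ≤ B = 5; zero-pad to 5 bytes: K' = 83 cd 00 00 00.
K' ⊕ ipad = b5 fb 36 36 36; K' ⊕ opad = df 91 5c 5c 5c.
m1: inner = H(b5 fb 36 36 36 1f 28) = 49 50; tag = H(df 91 5c 5c 5c 49 50) = e736
m2: inner = H(b5 fb 36 36 36 79 6c) = 8d aa; tag = H(df 91 5c 5c 5c 8d aa) = 417a
m3: inner = H(b5 fb 36 36 36 d5 26) = 47 06; tag = H(df 91 5c 5c 5c 47 06) = 9d34 ← matches

3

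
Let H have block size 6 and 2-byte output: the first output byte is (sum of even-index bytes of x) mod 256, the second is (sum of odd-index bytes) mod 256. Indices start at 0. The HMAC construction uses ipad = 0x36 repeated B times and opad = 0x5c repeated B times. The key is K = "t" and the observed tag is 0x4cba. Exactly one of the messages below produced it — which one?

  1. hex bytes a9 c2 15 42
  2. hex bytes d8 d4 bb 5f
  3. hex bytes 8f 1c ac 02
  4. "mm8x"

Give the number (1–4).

1

Key "t" = 74 is 1 byte ≤ B = 6; zero-pad to 6 bytes: K' = 74 00 00 00 00 00.
K' ⊕ ipad = 42 36 36 36 36 36; K' ⊕ opad = 28 5c 5c 5c 5c 5c.
m1: inner = H(42 36 36 36 36 36 a9 c2 15 42) = 6c a6; tag = H(28 5c 5c 5c 5c 5c 6c a6) = 4cba ← matches
m2: inner = H(42 36 36 36 36 36 d8 d4 bb 5f) = 41 d5; tag = H(28 5c 5c 5c 5c 5c 41 d5) = 21e9
m3: inner = H(42 36 36 36 36 36 8f 1c ac 02) = e9 c0; tag = H(28 5c 5c 5c 5c 5c e9 c0) = c9d4
m4: inner = H(42 36 36 36 36 36 6d 6d 38 78) = 53 87; tag = H(28 5c 5c 5c 5c 5c 53 87) = 339b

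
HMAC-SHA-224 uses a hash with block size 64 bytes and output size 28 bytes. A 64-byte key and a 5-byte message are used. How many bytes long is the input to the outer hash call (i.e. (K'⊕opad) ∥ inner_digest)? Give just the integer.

92

Key is 64 ≤ 64 bytes, zero-padded: |K'| = 64.
Outer input = (K'⊕opad) ∥ H(inner) → 64 + 28 = 92 bytes.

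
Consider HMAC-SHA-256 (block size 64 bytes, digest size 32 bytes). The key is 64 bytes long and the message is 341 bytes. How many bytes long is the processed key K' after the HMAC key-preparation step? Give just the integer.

Key is 64 ≤ 64 bytes, zero-padded: |K'| = 64.

64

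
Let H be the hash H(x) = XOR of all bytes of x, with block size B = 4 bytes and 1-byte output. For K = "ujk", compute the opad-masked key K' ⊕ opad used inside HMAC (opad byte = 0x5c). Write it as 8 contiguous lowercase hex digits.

2936375c

Key "ujk" = 75 6a 6b is 3 bytes ≤ B = 4; zero-pad to 4 bytes: K' = 75 6a 6b 00.
XOR each byte with 0x5c: 75⊕5c=29, 6a⊕5c=36, 6b⊕5c=37, 00⊕5c=5c.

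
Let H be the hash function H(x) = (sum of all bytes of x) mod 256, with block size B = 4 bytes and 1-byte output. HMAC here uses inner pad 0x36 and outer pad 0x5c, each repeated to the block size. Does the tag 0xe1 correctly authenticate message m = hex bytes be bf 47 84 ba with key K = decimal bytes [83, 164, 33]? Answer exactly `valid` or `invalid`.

Key decimal bytes [83, 164, 33] = 53 a4 21 is 3 bytes ≤ B = 4; zero-pad to 4 bytes: K' = 53 a4 21 00.
K' ⊕ ipad = 65 92 17 36; K' ⊕ opad = 0f f8 7d 5c.
Inner hash: sum = 101+146+23+54+190+191+71+132+186 = 1094; mod 256 = 70 → 46.
Outer hash (recomputed tag): sum = 15+248+125+92+70 = 550; mod 256 = 38 → 26.
Recomputed tag = 26; claimed = e1 → mismatch.

invalid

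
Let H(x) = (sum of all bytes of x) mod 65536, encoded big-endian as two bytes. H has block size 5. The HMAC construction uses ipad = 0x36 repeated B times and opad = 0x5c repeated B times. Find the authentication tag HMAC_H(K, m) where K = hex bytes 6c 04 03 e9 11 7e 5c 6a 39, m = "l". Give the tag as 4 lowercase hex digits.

Key hex bytes 6c 04 03 e9 11 7e 5c 6a 39 is 9 bytes > B = 5, so hash it first: H(key) = 02 ea, then zero-pad to 5 bytes: K' = 02 ea 00 00 00.
K' ⊕ ipad = 34 dc 36 36 36.  K' ⊕ opad = 5e b6 5c 5c 5c.
Inner input = (K'⊕ipad) ∥ m = 34 dc 36 36 36 ∥ 6c.
Inner hash: sum = 52+220+54+54+54+108 = 542 → 02 1e.
Outer input = (K'⊕opad) ∥ inner = 5e b6 5c 5c 5c ∥ 02 1e.
Outer hash (tag): sum = 94+182+92+92+92+2+30 = 584 → 02 48.

0248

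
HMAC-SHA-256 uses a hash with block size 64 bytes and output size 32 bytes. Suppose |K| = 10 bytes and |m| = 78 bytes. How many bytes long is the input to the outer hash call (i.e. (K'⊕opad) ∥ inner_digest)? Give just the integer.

Key is 10 ≤ 64 bytes, zero-padded: |K'| = 64.
Outer input = (K'⊕opad) ∥ H(inner) → 64 + 32 = 96 bytes.

96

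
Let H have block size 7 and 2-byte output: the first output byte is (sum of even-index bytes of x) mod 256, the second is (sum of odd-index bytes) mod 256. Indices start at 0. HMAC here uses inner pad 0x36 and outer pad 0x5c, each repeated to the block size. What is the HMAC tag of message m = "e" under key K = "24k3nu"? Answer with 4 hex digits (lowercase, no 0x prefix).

Key "24k3nu" = 32 34 6b 33 6e 75 is 6 bytes ≤ B = 7; zero-pad to 7 bytes: K' = 32 34 6b 33 6e 75 00.
K' ⊕ ipad = 04 02 5d 05 58 43 36.  K' ⊕ opad = 6e 68 37 6f 32 29 5c.
Inner input = (K'⊕ipad) ∥ m = 04 02 5d 05 58 43 36 ∥ 65.
Inner hash: even-index sum = 239 mod 256 = 239; odd-index sum = 175 mod 256 = 175 → ef af.
Outer input = (K'⊕opad) ∥ inner = 6e 68 37 6f 32 29 5c ∥ ef af.
Outer hash (tag): even-index sum = 482 mod 256 = 226; odd-index sum = 495 mod 256 = 239 → e2 ef.

e2ef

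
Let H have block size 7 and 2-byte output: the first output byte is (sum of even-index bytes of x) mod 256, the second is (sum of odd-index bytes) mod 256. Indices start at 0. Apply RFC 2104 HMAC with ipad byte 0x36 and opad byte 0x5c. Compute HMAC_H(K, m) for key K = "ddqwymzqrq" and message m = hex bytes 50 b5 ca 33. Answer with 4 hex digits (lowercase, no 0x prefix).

Key "ddqwymzqrq" = 64 64 71 77 79 6d 7a 71 72 71 is 10 bytes > B = 7, so hash it first: H(key) = 3a 2a, then zero-pad to 7 bytes: K' = 3a 2a 00 00 00 00 00.
K' ⊕ ipad = 0c 1c 36 36 36 36 36.  K' ⊕ opad = 66 76 5c 5c 5c 5c 5c.
Inner input = (K'⊕ipad) ∥ m = 0c 1c 36 36 36 36 36 ∥ 50 b5 ca 33.
Inner hash: even-index sum = 406 mod 256 = 150; odd-index sum = 418 mod 256 = 162 → 96 a2.
Outer input = (K'⊕opad) ∥ inner = 66 76 5c 5c 5c 5c 5c ∥ 96 a2.
Outer hash (tag): even-index sum = 540 mod 256 = 28; odd-index sum = 452 mod 256 = 196 → 1c c4.

1cc4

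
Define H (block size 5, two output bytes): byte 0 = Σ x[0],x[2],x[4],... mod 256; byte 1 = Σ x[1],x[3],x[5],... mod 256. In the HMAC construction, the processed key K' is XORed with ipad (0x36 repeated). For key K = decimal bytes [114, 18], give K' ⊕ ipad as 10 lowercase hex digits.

4424363636

Key decimal bytes [114, 18] = 72 12 is 2 bytes ≤ B = 5; zero-pad to 5 bytes: K' = 72 12 00 00 00.
XOR each byte with 0x36: 72⊕36=44, 12⊕36=24, 00⊕36=36, 00⊕36=36, 00⊕36=36.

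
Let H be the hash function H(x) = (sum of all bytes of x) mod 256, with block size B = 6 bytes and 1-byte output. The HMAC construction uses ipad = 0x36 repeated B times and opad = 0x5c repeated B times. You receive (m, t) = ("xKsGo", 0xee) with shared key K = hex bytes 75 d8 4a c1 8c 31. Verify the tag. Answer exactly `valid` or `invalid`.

Key hex bytes 75 d8 4a c1 8c 31 is exactly B = 6 bytes: K' = 75 d8 4a c1 8c 31.
K' ⊕ ipad = 43 ee 7c f7 ba 07; K' ⊕ opad = 29 84 16 9d d0 6d.
Inner hash: sum = 67+238+124+247+186+7+120+75+115+71+111 = 1361; mod 256 = 81 → 51.
Outer hash (recomputed tag): sum = 41+132+22+157+208+109+81 = 750; mod 256 = 238 → ee.
Recomputed tag = ee; claimed = ee → match.

valid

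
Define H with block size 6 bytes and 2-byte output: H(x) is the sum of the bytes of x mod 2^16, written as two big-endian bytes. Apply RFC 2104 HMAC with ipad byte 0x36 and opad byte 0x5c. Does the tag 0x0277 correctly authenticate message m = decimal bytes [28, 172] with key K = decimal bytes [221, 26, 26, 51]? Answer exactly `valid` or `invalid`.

Key decimal bytes [221, 26, 26, 51] = dd 1a 1a 33 is 4 bytes ≤ B = 6; zero-pad to 6 bytes: K' = dd 1a 1a 33 00 00.
K' ⊕ ipad = eb 2c 2c 05 36 36; K' ⊕ opad = 81 46 46 6f 5c 5c.
Inner hash: sum = 235+44+44+5+54+54+28+172 = 636 → 02 7c.
Outer hash (recomputed tag): sum = 129+70+70+111+92+92+2+124 = 690 → 02 b2.
Recomputed tag = 02b2; claimed = 0277 → mismatch.

invalid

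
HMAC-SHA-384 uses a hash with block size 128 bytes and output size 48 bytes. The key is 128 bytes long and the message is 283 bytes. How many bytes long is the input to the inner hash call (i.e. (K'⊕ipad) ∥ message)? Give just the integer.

Key is 128 ≤ 128 bytes, zero-padded: |K'| = 128.
Inner input = (K'⊕ipad) ∥ m → 128 + 283 = 411 bytes.

411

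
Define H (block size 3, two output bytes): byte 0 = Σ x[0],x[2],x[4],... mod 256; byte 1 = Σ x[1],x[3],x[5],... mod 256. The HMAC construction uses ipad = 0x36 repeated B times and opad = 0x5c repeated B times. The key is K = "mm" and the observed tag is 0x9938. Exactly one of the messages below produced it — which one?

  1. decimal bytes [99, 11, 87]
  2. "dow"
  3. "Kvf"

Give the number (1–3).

Key "mm" = 6d 6d is 2 bytes ≤ B = 3; zero-pad to 3 bytes: K' = 6d 6d 00.
K' ⊕ ipad = 5b 5b 36; K' ⊕ opad = 31 31 5c.
m1: inner = H(5b 5b 36 63 0b 57) = 9c 15; tag = H(31 31 5c 9c 15) = a2cd
m2: inner = H(5b 5b 36 64 6f 77) = 00 36; tag = H(31 31 5c 00 36) = c331
m3: inner = H(5b 5b 36 4b 76 66) = 07 0c; tag = H(31 31 5c 07 0c) = 9938 ← matches

3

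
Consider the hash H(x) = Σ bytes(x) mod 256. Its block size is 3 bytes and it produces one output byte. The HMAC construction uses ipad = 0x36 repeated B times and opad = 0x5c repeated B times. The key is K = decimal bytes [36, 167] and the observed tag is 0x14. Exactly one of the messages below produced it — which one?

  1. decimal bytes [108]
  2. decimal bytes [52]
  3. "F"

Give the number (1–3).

1

Key decimal bytes [36, 167] = 24 a7 is 2 bytes ≤ B = 3; zero-pad to 3 bytes: K' = 24 a7 00.
K' ⊕ ipad = 12 91 36; K' ⊕ opad = 78 fb 5c.
m1: inner = H(12 91 36 6c) = 45; tag = H(78 fb 5c 45) = 14 ← matches
m2: inner = H(12 91 36 34) = 0d; tag = H(78 fb 5c 0d) = dc
m3: inner = H(12 91 36 46) = 1f; tag = H(78 fb 5c 1f) = ee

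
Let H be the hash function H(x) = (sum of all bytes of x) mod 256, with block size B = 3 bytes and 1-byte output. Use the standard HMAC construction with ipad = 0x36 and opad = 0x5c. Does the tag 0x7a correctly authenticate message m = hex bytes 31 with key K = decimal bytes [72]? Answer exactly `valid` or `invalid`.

Key decimal bytes [72] = 48 is 1 byte ≤ B = 3; zero-pad to 3 bytes: K' = 48 00 00.
K' ⊕ ipad = 7e 36 36; K' ⊕ opad = 14 5c 5c.
Inner hash: sum = 126+54+54+49 = 283; mod 256 = 27 → 1b.
Outer hash (recomputed tag): sum = 20+92+92+27 = 231 → e7.
Recomputed tag = e7; claimed = 7a → mismatch.

invalid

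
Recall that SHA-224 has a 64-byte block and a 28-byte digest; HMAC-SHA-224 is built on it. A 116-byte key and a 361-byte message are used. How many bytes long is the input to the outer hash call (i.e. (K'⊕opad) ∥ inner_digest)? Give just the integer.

92

Key is 116 > 64 bytes, so it is hashed to 28 bytes then zero-padded to 64: |K'| = 64.
Outer input = (K'⊕opad) ∥ H(inner) → 64 + 28 = 92 bytes.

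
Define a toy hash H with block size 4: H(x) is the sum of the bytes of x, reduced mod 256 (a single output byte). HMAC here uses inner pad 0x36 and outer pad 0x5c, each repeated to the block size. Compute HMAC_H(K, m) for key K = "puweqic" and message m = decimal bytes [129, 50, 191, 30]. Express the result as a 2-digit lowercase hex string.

Key "puweqic" = 70 75 77 65 71 69 63 is 7 bytes > B = 4, so hash it first: H(key) = fe, then zero-pad to 4 bytes: K' = fe 00 00 00.
K' ⊕ ipad = c8 36 36 36.  K' ⊕ opad = a2 5c 5c 5c.
Inner input = (K'⊕ipad) ∥ m = c8 36 36 36 ∥ 81 32 bf 1e.
Inner hash: sum = 200+54+54+54+129+50+191+30 = 762; mod 256 = 250 → fa.
Outer input = (K'⊕opad) ∥ inner = a2 5c 5c 5c ∥ fa.
Outer hash (tag): sum = 162+92+92+92+250 = 688; mod 256 = 176 → b0.

b0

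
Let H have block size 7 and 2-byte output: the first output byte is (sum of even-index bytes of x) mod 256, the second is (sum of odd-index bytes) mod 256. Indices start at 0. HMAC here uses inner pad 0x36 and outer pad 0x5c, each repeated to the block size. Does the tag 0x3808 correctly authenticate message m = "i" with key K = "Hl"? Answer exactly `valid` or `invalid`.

invalid

Key "Hl" = 48 6c is 2 bytes ≤ B = 7; zero-pad to 7 bytes: K' = 48 6c 00 00 00 00 00.
K' ⊕ ipad = 7e 5a 36 36 36 36 36; K' ⊕ opad = 14 30 5c 5c 5c 5c 5c.
Inner hash: even-index sum = 288 mod 256 = 32; odd-index sum = 303 mod 256 = 47 → 20 2f.
Outer hash (recomputed tag): even-index sum = 343 mod 256 = 87; odd-index sum = 264 mod 256 = 8 → 57 08.
Recomputed tag = 5708; claimed = 3808 → mismatch.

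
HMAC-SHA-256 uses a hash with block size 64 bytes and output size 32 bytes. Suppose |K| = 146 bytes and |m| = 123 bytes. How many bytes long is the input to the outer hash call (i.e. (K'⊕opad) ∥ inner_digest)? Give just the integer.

96

Key is 146 > 64 bytes, so it is hashed to 32 bytes then zero-padded to 64: |K'| = 64.
Outer input = (K'⊕opad) ∥ H(inner) → 64 + 32 = 96 bytes.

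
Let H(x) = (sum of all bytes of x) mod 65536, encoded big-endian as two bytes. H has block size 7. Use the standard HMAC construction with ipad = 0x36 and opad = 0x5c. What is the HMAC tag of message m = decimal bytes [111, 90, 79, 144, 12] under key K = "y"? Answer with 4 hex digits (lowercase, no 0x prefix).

Key "y" = 79 is 1 byte ≤ B = 7; zero-pad to 7 bytes: K' = 79 00 00 00 00 00 00.
K' ⊕ ipad = 4f 36 36 36 36 36 36.  K' ⊕ opad = 25 5c 5c 5c 5c 5c 5c.
Inner input = (K'⊕ipad) ∥ m = 4f 36 36 36 36 36 36 ∥ 6f 5a 4f 90 0c.
Inner hash: sum = 79+54+54+54+54+54+54+111+90+79+144+12 = 839 → 03 47.
Outer input = (K'⊕opad) ∥ inner = 25 5c 5c 5c 5c 5c 5c ∥ 03 47.
Outer hash (tag): sum = 37+92+92+92+92+92+92+3+71 = 663 → 02 97.

0297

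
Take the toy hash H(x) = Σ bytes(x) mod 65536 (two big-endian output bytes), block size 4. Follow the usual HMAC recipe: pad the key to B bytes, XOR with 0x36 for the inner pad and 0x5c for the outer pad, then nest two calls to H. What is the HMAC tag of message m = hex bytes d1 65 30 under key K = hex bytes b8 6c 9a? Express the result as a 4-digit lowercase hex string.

0269

Key hex bytes b8 6c 9a is 3 bytes ≤ B = 4; zero-pad to 4 bytes: K' = b8 6c 9a 00.
K' ⊕ ipad = 8e 5a ac 36.  K' ⊕ opad = e4 30 c6 5c.
Inner input = (K'⊕ipad) ∥ m = 8e 5a ac 36 ∥ d1 65 30.
Inner hash: sum = 142+90+172+54+209+101+48 = 816 → 03 30.
Outer input = (K'⊕opad) ∥ inner = e4 30 c6 5c ∥ 03 30.
Outer hash (tag): sum = 228+48+198+92+3+48 = 617 → 02 69.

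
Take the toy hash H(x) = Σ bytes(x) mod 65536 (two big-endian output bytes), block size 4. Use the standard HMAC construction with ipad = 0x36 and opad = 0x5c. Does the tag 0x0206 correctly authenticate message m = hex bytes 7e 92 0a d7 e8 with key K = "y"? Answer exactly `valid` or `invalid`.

valid

Key "y" = 79 is 1 byte ≤ B = 4; zero-pad to 4 bytes: K' = 79 00 00 00.
K' ⊕ ipad = 4f 36 36 36; K' ⊕ opad = 25 5c 5c 5c.
Inner hash: sum = 79+54+54+54+126+146+10+215+232 = 970 → 03 ca.
Outer hash (recomputed tag): sum = 37+92+92+92+3+202 = 518 → 02 06.
Recomputed tag = 0206; claimed = 0206 → match.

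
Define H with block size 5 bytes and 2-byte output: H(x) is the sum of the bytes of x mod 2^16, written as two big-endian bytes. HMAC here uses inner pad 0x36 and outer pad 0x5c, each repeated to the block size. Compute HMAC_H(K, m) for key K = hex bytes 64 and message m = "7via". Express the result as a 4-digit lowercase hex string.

Key hex bytes 64 is 1 byte ≤ B = 5; zero-pad to 5 bytes: K' = 64 00 00 00 00.
K' ⊕ ipad = 52 36 36 36 36.  K' ⊕ opad = 38 5c 5c 5c 5c.
Inner input = (K'⊕ipad) ∥ m = 52 36 36 36 36 ∥ 37 76 69 61.
Inner hash: sum = 82+54+54+54+54+55+118+105+97 = 673 → 02 a1.
Outer input = (K'⊕opad) ∥ inner = 38 5c 5c 5c 5c ∥ 02 a1.
Outer hash (tag): sum = 56+92+92+92+92+2+161 = 587 → 02 4b.

024b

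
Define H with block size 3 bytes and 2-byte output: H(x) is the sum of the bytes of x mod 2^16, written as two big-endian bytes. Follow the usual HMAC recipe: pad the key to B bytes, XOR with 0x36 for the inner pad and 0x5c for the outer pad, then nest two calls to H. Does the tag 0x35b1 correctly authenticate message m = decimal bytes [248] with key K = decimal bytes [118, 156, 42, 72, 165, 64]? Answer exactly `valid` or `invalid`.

invalid

Key decimal bytes [118, 156, 42, 72, 165, 64] = 76 9c 2a 48 a5 40 is 6 bytes > B = 3, so hash it first: H(key) = 02 69, then zero-pad to 3 bytes: K' = 02 69 00.
K' ⊕ ipad = 34 5f 36; K' ⊕ opad = 5e 35 5c.
Inner hash: sum = 52+95+54+248 = 449 → 01 c1.
Outer hash (recomputed tag): sum = 94+53+92+1+193 = 433 → 01 b1.
Recomputed tag = 01b1; claimed = 35b1 → mismatch.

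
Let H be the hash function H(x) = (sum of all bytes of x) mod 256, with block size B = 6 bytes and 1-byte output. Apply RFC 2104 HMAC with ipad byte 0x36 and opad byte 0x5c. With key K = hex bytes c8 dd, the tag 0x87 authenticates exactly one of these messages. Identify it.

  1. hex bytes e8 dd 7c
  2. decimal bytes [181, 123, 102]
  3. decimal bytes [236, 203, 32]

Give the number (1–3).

Key hex bytes c8 dd is 2 bytes ≤ B = 6; zero-pad to 6 bytes: K' = c8 dd 00 00 00 00.
K' ⊕ ipad = fe eb 36 36 36 36; K' ⊕ opad = 94 81 5c 5c 5c 5c.
m1: inner = H(fe eb 36 36 36 36 e8 dd 7c) = 02; tag = H(94 81 5c 5c 5c 5c 02) = 87 ← matches
m2: inner = H(fe eb 36 36 36 36 b5 7b 66) = 57; tag = H(94 81 5c 5c 5c 5c 57) = dc
m3: inner = H(fe eb 36 36 36 36 ec cb 20) = 98; tag = H(94 81 5c 5c 5c 5c 98) = 1d

1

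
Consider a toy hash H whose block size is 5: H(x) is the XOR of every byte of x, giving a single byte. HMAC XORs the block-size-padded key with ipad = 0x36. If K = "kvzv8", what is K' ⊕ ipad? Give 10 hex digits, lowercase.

5d404c400e

Key "kvzv8" = 6b 76 7a 76 38 is exactly B = 5 bytes: K' = 6b 76 7a 76 38.
XOR each byte with 0x36: 6b⊕36=5d, 76⊕36=40, 7a⊕36=4c, 76⊕36=40, 38⊕36=0e.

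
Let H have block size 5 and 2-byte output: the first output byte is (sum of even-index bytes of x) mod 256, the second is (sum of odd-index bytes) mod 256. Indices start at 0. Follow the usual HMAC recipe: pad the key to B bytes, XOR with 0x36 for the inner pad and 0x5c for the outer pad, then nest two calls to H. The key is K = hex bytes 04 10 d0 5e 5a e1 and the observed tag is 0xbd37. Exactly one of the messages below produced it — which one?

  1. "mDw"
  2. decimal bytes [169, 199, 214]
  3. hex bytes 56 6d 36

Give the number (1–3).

1

Key hex bytes 04 10 d0 5e 5a e1 is 6 bytes > B = 5, so hash it first: H(key) = 2e 4f, then zero-pad to 5 bytes: K' = 2e 4f 00 00 00.
K' ⊕ ipad = 18 79 36 36 36; K' ⊕ opad = 72 13 5c 5c 5c.
m1: inner = H(18 79 36 36 36 6d 44 77) = c8 93; tag = H(72 13 5c 5c 5c c8 93) = bd37 ← matches
m2: inner = H(18 79 36 36 36 a9 c7 d6) = 4b 2e; tag = H(72 13 5c 5c 5c 4b 2e) = 58ba
m3: inner = H(18 79 36 36 36 56 6d 36) = f1 3b; tag = H(72 13 5c 5c 5c f1 3b) = 6560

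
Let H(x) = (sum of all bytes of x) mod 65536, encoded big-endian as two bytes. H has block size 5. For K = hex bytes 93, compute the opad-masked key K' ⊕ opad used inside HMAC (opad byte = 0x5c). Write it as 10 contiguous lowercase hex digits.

Key hex bytes 93 is 1 byte ≤ B = 5; zero-pad to 5 bytes: K' = 93 00 00 00 00.
XOR each byte with 0x5c: 93⊕5c=cf, 00⊕5c=5c, 00⊕5c=5c, 00⊕5c=5c, 00⊕5c=5c.

cf5c5c5c5c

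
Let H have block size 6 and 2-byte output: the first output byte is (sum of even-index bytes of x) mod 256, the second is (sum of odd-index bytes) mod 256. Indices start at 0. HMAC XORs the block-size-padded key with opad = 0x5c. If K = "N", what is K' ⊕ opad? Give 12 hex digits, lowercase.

Key "N" = 4e is 1 byte ≤ B = 6; zero-pad to 6 bytes: K' = 4e 00 00 00 00 00.
XOR each byte with 0x5c: 4e⊕5c=12, 00⊕5c=5c, 00⊕5c=5c, 00⊕5c=5c, 00⊕5c=5c, 00⊕5c=5c.

125c5c5c5c5c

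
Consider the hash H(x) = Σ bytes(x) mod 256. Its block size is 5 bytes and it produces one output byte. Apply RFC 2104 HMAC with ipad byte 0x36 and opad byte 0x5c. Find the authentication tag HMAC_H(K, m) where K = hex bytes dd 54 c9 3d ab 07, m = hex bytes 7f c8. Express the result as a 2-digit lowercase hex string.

Key hex bytes dd 54 c9 3d ab 07 is 6 bytes > B = 5, so hash it first: H(key) = e9, then zero-pad to 5 bytes: K' = e9 00 00 00 00.
K' ⊕ ipad = df 36 36 36 36.  K' ⊕ opad = b5 5c 5c 5c 5c.
Inner input = (K'⊕ipad) ∥ m = df 36 36 36 36 ∥ 7f c8.
Inner hash: sum = 223+54+54+54+54+127+200 = 766; mod 256 = 254 → fe.
Outer input = (K'⊕opad) ∥ inner = b5 5c 5c 5c 5c ∥ fe.
Outer hash (tag): sum = 181+92+92+92+92+254 = 803; mod 256 = 35 → 23.

23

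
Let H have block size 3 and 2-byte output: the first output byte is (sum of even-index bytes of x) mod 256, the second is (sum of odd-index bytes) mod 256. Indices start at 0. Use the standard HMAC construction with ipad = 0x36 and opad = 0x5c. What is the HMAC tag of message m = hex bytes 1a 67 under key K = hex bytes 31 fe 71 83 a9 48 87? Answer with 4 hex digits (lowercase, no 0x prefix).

0316

Key hex bytes 31 fe 71 83 a9 48 87 is 7 bytes > B = 3, so hash it first: H(key) = d2 c9, then zero-pad to 3 bytes: K' = d2 c9 00.
K' ⊕ ipad = e4 ff 36.  K' ⊕ opad = 8e 95 5c.
Inner input = (K'⊕ipad) ∥ m = e4 ff 36 ∥ 1a 67.
Inner hash: even-index sum = 385 mod 256 = 129; odd-index sum = 281 mod 256 = 25 → 81 19.
Outer input = (K'⊕opad) ∥ inner = 8e 95 5c ∥ 81 19.
Outer hash (tag): even-index sum = 259 mod 256 = 3; odd-index sum = 278 mod 256 = 22 → 03 16.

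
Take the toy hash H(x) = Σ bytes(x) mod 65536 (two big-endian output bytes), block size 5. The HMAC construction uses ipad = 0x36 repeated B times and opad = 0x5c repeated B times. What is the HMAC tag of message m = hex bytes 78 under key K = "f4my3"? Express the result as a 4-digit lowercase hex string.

01e1

Key "f4my3" = 66 34 6d 79 33 is exactly B = 5 bytes: K' = 66 34 6d 79 33.
K' ⊕ ipad = 50 02 5b 4f 05.  K' ⊕ opad = 3a 68 31 25 6f.
Inner input = (K'⊕ipad) ∥ m = 50 02 5b 4f 05 ∥ 78.
Inner hash: sum = 80+2+91+79+5+120 = 377 → 01 79.
Outer input = (K'⊕opad) ∥ inner = 3a 68 31 25 6f ∥ 01 79.
Outer hash (tag): sum = 58+104+49+37+111+1+121 = 481 → 01 e1.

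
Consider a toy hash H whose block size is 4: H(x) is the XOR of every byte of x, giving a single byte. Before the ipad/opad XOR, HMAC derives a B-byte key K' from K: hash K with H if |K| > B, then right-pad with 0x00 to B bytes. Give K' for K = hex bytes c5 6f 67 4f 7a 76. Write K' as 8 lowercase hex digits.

|K| = 6 > B = 4, so first hash the key.
H(K): XOR c5⊕6f⊕67⊕4f⊕7a⊕76 = 8e.
Zero-pad H(K) = 8e to 4 bytes: K' = 8e 00 00 00.

8e000000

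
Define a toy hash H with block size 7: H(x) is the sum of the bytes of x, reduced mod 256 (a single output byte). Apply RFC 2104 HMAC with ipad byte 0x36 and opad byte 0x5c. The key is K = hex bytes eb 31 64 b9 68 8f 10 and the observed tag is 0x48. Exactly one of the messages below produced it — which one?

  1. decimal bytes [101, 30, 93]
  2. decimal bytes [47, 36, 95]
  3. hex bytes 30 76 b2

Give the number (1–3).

2

Key hex bytes eb 31 64 b9 68 8f 10 is exactly B = 7 bytes: K' = eb 31 64 b9 68 8f 10.
K' ⊕ ipad = dd 07 52 8f 5e b9 26; K' ⊕ opad = b7 6d 38 e5 34 d3 4c.
m1: inner = H(dd 07 52 8f 5e b9 26 65 1e 5d) = e2; tag = H(b7 6d 38 e5 34 d3 4c e2) = 76
m2: inner = H(dd 07 52 8f 5e b9 26 2f 24 5f) = b4; tag = H(b7 6d 38 e5 34 d3 4c b4) = 48 ← matches
m3: inner = H(dd 07 52 8f 5e b9 26 30 76 b2) = 5a; tag = H(b7 6d 38 e5 34 d3 4c 5a) = ee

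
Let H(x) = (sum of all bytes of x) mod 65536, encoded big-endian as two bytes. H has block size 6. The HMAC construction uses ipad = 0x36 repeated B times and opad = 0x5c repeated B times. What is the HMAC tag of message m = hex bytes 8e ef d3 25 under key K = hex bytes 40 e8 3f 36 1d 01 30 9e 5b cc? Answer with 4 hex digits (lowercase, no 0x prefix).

Key hex bytes 40 e8 3f 36 1d 01 30 9e 5b cc is 10 bytes > B = 6, so hash it first: H(key) = 03 b0, then zero-pad to 6 bytes: K' = 03 b0 00 00 00 00.
K' ⊕ ipad = 35 86 36 36 36 36.  K' ⊕ opad = 5f ec 5c 5c 5c 5c.
Inner input = (K'⊕ipad) ∥ m = 35 86 36 36 36 36 ∥ 8e ef d3 25.
Inner hash: sum = 53+134+54+54+54+54+142+239+211+37 = 1032 → 04 08.
Outer input = (K'⊕opad) ∥ inner = 5f ec 5c 5c 5c 5c ∥ 04 08.
Outer hash (tag): sum = 95+236+92+92+92+92+4+8 = 711 → 02 c7.

02c7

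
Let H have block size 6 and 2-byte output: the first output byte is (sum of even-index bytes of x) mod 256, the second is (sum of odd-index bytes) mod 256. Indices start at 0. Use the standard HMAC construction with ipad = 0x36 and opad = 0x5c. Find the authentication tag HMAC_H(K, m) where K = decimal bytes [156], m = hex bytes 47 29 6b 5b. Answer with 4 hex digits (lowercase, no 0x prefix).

403a

Key decimal bytes [156] = 9c is 1 byte ≤ B = 6; zero-pad to 6 bytes: K' = 9c 00 00 00 00 00.
K' ⊕ ipad = aa 36 36 36 36 36.  K' ⊕ opad = c0 5c 5c 5c 5c 5c.
Inner input = (K'⊕ipad) ∥ m = aa 36 36 36 36 36 ∥ 47 29 6b 5b.
Inner hash: even-index sum = 456 mod 256 = 200; odd-index sum = 294 mod 256 = 38 → c8 26.
Outer input = (K'⊕opad) ∥ inner = c0 5c 5c 5c 5c 5c ∥ c8 26.
Outer hash (tag): even-index sum = 576 mod 256 = 64; odd-index sum = 314 mod 256 = 58 → 40 3a.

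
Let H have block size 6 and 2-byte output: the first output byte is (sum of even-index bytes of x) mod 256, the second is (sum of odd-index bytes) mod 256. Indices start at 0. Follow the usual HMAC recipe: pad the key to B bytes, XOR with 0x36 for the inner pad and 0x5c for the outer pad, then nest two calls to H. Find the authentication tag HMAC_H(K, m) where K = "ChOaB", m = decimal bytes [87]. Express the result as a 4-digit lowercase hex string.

09b8

Key "ChOaB" = 43 68 4f 61 42 is 5 bytes ≤ B = 6; zero-pad to 6 bytes: K' = 43 68 4f 61 42 00.
K' ⊕ ipad = 75 5e 79 57 74 36.  K' ⊕ opad = 1f 34 13 3d 1e 5c.
Inner input = (K'⊕ipad) ∥ m = 75 5e 79 57 74 36 ∥ 57.
Inner hash: even-index sum = 441 mod 256 = 185; odd-index sum = 235 mod 256 = 235 → b9 eb.
Outer input = (K'⊕opad) ∥ inner = 1f 34 13 3d 1e 5c ∥ b9 eb.
Outer hash (tag): even-index sum = 265 mod 256 = 9; odd-index sum = 440 mod 256 = 184 → 09 b8.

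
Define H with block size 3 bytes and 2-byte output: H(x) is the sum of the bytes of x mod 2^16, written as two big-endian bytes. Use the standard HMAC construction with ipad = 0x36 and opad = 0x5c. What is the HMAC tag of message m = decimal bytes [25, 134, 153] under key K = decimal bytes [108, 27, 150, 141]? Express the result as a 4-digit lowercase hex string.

01f2

Key decimal bytes [108, 27, 150, 141] = 6c 1b 96 8d is 4 bytes > B = 3, so hash it first: H(key) = 01 aa, then zero-pad to 3 bytes: K' = 01 aa 00.
K' ⊕ ipad = 37 9c 36.  K' ⊕ opad = 5d f6 5c.
Inner input = (K'⊕ipad) ∥ m = 37 9c 36 ∥ 19 86 99.
Inner hash: sum = 55+156+54+25+134+153 = 577 → 02 41.
Outer input = (K'⊕opad) ∥ inner = 5d f6 5c ∥ 02 41.
Outer hash (tag): sum = 93+246+92+2+65 = 498 → 01 f2.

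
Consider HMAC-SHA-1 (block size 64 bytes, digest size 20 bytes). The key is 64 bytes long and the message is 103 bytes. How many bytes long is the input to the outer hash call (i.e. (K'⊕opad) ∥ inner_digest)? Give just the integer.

Key is 64 ≤ 64 bytes, zero-padded: |K'| = 64.
Outer input = (K'⊕opad) ∥ H(inner) → 64 + 20 = 84 bytes.

84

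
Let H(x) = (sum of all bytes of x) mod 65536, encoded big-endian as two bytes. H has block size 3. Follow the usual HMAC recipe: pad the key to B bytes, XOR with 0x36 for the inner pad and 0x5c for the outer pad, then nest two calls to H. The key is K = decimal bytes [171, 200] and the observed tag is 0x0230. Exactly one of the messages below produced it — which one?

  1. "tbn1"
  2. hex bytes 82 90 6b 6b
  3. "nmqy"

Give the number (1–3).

Key decimal bytes [171, 200] = ab c8 is 2 bytes ≤ B = 3; zero-pad to 3 bytes: K' = ab c8 00.
K' ⊕ ipad = 9d fe 36; K' ⊕ opad = f7 94 5c.
m1: inner = H(9d fe 36 74 62 6e 31) = 03 46; tag = H(f7 94 5c 03 46) = 0230 ← matches
m2: inner = H(9d fe 36 82 90 6b 6b) = 03 b9; tag = H(f7 94 5c 03 b9) = 02a3
m3: inner = H(9d fe 36 6e 6d 71 79) = 03 96; tag = H(f7 94 5c 03 96) = 0280

1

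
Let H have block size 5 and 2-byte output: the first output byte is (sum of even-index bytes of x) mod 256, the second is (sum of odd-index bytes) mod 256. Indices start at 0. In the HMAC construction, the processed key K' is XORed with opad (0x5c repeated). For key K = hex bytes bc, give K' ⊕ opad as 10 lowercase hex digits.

Key hex bytes bc is 1 byte ≤ B = 5; zero-pad to 5 bytes: K' = bc 00 00 00 00.
XOR each byte with 0x5c: bc⊕5c=e0, 00⊕5c=5c, 00⊕5c=5c, 00⊕5c=5c, 00⊕5c=5c.

e05c5c5c5c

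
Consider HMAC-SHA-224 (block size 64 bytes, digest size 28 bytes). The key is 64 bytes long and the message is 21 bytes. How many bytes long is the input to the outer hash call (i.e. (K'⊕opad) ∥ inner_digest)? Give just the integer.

92

Key is 64 ≤ 64 bytes, zero-padded: |K'| = 64.
Outer input = (K'⊕opad) ∥ H(inner) → 64 + 28 = 92 bytes.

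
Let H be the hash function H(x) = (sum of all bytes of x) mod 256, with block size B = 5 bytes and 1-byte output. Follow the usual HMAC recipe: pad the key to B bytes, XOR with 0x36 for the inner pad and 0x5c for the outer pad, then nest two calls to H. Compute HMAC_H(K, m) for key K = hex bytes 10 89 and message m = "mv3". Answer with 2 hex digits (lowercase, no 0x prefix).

d2

Key hex bytes 10 89 is 2 bytes ≤ B = 5; zero-pad to 5 bytes: K' = 10 89 00 00 00.
K' ⊕ ipad = 26 bf 36 36 36.  K' ⊕ opad = 4c d5 5c 5c 5c.
Inner input = (K'⊕ipad) ∥ m = 26 bf 36 36 36 ∥ 6d 76 33.
Inner hash: sum = 38+191+54+54+54+109+118+51 = 669; mod 256 = 157 → 9d.
Outer input = (K'⊕opad) ∥ inner = 4c d5 5c 5c 5c ∥ 9d.
Outer hash (tag): sum = 76+213+92+92+92+157 = 722; mod 256 = 210 → d2.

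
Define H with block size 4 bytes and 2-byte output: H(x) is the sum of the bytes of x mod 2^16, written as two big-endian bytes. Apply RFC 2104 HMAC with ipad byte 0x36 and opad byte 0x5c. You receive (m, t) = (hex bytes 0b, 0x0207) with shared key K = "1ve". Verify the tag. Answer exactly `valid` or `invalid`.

Key "1ve" = 31 76 65 is 3 bytes ≤ B = 4; zero-pad to 4 bytes: K' = 31 76 65 00.
K' ⊕ ipad = 07 40 53 36; K' ⊕ opad = 6d 2a 39 5c.
Inner hash: sum = 7+64+83+54+11 = 219 → 00 db.
Outer hash (recomputed tag): sum = 109+42+57+92+0+219 = 519 → 02 07.
Recomputed tag = 0207; claimed = 0207 → match.

valid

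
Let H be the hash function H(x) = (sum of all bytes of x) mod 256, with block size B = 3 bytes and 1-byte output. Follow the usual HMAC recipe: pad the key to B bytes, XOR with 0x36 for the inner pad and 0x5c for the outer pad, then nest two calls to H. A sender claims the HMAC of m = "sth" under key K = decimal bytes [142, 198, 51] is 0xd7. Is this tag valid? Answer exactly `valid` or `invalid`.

valid

Key decimal bytes [142, 198, 51] = 8e c6 33 is exactly B = 3 bytes: K' = 8e c6 33.
K' ⊕ ipad = b8 f0 05; K' ⊕ opad = d2 9a 6f.
Inner hash: sum = 184+240+5+115+116+104 = 764; mod 256 = 252 → fc.
Outer hash (recomputed tag): sum = 210+154+111+252 = 727; mod 256 = 215 → d7.
Recomputed tag = d7; claimed = d7 → match.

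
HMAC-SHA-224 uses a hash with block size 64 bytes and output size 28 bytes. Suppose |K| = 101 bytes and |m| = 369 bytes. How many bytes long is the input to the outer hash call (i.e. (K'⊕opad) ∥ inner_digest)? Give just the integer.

Key is 101 > 64 bytes, so it is hashed to 28 bytes then zero-padded to 64: |K'| = 64.
Outer input = (K'⊕opad) ∥ H(inner) → 64 + 28 = 92 bytes.

92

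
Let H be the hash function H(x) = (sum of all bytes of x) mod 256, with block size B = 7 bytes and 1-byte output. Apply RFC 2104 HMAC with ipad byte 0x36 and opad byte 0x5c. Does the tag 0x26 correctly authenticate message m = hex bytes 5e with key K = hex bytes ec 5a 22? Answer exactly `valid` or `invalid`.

invalid

Key hex bytes ec 5a 22 is 3 bytes ≤ B = 7; zero-pad to 7 bytes: K' = ec 5a 22 00 00 00 00.
K' ⊕ ipad = da 6c 14 36 36 36 36; K' ⊕ opad = b0 06 7e 5c 5c 5c 5c.
Inner hash: sum = 218+108+20+54+54+54+54+94 = 656; mod 256 = 144 → 90.
Outer hash (recomputed tag): sum = 176+6+126+92+92+92+92+144 = 820; mod 256 = 52 → 34.
Recomputed tag = 34; claimed = 26 → mismatch.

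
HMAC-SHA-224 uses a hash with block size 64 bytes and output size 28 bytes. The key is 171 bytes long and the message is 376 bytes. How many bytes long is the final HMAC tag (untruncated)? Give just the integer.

The tag is one SHA-224 digest: 28 bytes.

28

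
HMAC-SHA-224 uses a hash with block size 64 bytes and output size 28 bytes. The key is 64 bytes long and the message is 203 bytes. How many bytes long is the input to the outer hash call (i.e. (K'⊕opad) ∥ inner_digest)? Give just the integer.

92

Key is 64 ≤ 64 bytes, zero-padded: |K'| = 64.
Outer input = (K'⊕opad) ∥ H(inner) → 64 + 28 = 92 bytes.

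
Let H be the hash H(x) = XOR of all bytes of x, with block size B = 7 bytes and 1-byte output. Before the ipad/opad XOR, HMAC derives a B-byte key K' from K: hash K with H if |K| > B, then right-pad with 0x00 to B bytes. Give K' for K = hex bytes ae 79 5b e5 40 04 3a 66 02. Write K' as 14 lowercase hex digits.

|K| = 9 > B = 7, so first hash the key.
H(K): XOR ae⊕79⊕5b⊕e5⊕40⊕04⊕3a⊕66⊕02 = 73.
Zero-pad H(K) = 73 to 7 bytes: K' = 73 00 00 00 00 00 00.

73000000000000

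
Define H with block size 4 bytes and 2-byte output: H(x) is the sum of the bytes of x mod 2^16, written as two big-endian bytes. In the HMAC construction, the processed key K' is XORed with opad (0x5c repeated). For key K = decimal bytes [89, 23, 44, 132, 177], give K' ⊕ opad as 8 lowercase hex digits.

Key decimal bytes [89, 23, 44, 132, 177] = 59 17 2c 84 b1 is 5 bytes > B = 4, so hash it first: H(key) = 01 d1, then zero-pad to 4 bytes: K' = 01 d1 00 00.
XOR each byte with 0x5c: 01⊕5c=5d, d1⊕5c=8d, 00⊕5c=5c, 00⊕5c=5c.

5d8d5c5c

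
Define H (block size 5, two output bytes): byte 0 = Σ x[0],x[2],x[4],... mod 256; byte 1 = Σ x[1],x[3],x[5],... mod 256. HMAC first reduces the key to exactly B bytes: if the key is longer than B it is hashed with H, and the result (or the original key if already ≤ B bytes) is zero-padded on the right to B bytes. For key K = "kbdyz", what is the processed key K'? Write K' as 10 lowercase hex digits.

6b6264797a

Key "kbdyz" = 6b 62 64 79 7a is exactly B = 5 bytes: K' = 6b 62 64 79 7a.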